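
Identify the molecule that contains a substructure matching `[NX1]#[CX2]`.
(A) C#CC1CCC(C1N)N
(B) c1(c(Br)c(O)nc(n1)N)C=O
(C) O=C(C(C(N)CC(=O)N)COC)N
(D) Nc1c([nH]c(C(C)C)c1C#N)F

[NX1]#[CX2] describes a nitrogen triple-bonded to a two-connected carbon (a nitrile).
(A) has a primary amino group (-NH2) but the nitrogen is NX3 (three connections), not NX1 triple-bonded.
(B) has a primary amino group (-NH2) but the nitrogen is NX3 (three connections), not NX1 triple-bonded.
(C) has a primary amide (-C(=O)NH2) but the nitrogen is NX3, not NX1.
(D) contains a nitrile (-C#N), which satisfies every atom and bond constraint.
So the answer is (D).

D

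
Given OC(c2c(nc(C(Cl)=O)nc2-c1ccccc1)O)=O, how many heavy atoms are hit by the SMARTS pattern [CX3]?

The query [CX3] means: C with X3: aliphatic carbon with exactly 3 total connections.
Check the 19 heavy atoms by environment: 2× n (aromatic, X2) → no; 10× c (aromatic, X3) → no; 2× O (X2) → no; 2× C (X3) → match; 2× O (X1) → no; 1× Cl (X1) → no.
That gives 2 matching atoms.

2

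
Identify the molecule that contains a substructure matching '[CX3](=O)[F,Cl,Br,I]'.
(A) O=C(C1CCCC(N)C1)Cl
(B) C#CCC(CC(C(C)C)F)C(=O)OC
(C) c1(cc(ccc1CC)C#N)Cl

A

[CX3](=O)[F,Cl,Br,I] describes a carbonyl carbon bonded to a halogen (an acyl halide).
(A) contains an acyl chloride (-C(=O)Cl), which satisfies every atom and bond constraint.
(B) has a methyl-ester group (-C(=O)OCH3) but the carbonyl is bonded to -O-C, not to a halogen.
(C) has a chloro substituent but the Cl is not on a carbonyl carbon.
So the answer is (A).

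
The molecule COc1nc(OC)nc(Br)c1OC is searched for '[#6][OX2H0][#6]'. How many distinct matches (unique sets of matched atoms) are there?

3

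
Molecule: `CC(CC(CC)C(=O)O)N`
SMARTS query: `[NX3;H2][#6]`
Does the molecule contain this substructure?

Yes

The pattern [NX3;H2][#6] describes a trivalent nitrogen with two H attached to carbon — a primary amine.
The molecule carries a primary amino group (-NH2), whose atoms satisfy every constraint of the query, so the pattern matches.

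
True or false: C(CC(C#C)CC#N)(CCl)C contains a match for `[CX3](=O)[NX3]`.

The pattern [CX3](=O)[NX3] describes a carbonyl carbon bonded to a trivalent nitrogen — an amide.
The closest candidate here is a nitrile (-C#N), but the nitrile N is NX1 (triple-bonded), not NX3. No other fragment satisfies the full query, so there is no match.

False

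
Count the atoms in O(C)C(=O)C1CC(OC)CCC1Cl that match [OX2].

2

The query [OX2] means: aliphatic oxygen with two total connections — ether, hydroxyl, or ester single-bond O.
Check the 13 heavy atoms by environment: 8× C (X4) → no; 1× C (X3) → no; 1× O (X1) → no; 2× O (X2) → match; 1× Cl (X1) → no.
That gives 2 matching atoms.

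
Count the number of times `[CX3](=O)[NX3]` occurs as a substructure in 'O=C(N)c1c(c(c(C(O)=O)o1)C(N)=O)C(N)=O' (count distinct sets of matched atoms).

[CX3](=O)[NX3] is the SMARTS for an amide: a carbonyl carbon bonded to a trivalent nitrogen.
The molecule carries 3 separate instances of a primary amide (-C(=O)NH2) meeting every constraint; each maps to a distinct set of atoms, giving 3 matches.

3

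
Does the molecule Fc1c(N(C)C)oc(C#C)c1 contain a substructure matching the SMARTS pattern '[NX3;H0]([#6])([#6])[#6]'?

The pattern [NX3;H0]([#6])([#6])[#6] describes a trivalent nitrogen with no H, bonded to three carbons — a tertiary amine.
The molecule carries a dimethylamino group (-N(CH3)2), whose atoms satisfy every constraint of the query, so the pattern matches.

Yes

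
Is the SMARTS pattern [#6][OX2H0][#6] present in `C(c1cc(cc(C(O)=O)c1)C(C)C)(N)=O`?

No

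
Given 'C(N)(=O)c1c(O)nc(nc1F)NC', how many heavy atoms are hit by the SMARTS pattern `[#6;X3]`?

5

The query [#6;X3] means: any carbon (aromatic or not) with three total connections.
Check the 13 heavy atoms by environment: 2× n (aromatic, X2) → no; 4× c (aromatic, X3) → match; 1× O (X2) → no; 1× C (X3) → match; 1× O (X1) → no; 2× N (X3) → no; 1× C (X4) → no; 1× F (X1) → no.
Summing the matching environments: 4 + 1 = 5 matching atoms.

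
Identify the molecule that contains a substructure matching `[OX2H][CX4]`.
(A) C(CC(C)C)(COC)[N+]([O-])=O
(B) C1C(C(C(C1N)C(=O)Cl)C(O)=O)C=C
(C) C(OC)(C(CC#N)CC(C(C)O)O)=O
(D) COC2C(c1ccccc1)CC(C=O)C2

C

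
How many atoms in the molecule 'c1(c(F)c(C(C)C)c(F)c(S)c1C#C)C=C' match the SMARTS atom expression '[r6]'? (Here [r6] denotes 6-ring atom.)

6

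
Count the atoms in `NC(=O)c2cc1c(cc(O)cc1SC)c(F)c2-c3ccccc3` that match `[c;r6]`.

16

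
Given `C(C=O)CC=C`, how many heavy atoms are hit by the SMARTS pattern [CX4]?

2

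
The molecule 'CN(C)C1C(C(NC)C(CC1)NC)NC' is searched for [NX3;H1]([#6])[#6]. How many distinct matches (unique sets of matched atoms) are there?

[NX3;H1]([#6])[#6] is the SMARTS for a secondary amine: a trivalent nitrogen with one H, bonded to two carbons.
The molecule carries 3 separate instances of an N-methylamino group (-NHCH3) meeting every constraint; each maps to a distinct set of atoms, giving 3 matches.

3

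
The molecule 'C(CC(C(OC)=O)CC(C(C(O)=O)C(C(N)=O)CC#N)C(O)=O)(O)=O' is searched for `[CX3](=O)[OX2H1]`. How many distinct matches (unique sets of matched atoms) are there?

[CX3](=O)[OX2H1] is the SMARTS for a carboxylic acid: an sp2 carbon double-bonded to O and single-bonded to an -OH oxygen.
The molecule carries 3 separate instances of a carboxylic acid group (-C(=O)OH) meeting every constraint; each maps to a distinct set of atoms, giving 3 matches.

3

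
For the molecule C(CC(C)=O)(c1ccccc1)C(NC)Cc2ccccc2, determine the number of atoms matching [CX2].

Check the 21 heavy atoms by environment: 6× C (X4) → no; 1× N (X3) → no; 1× C (X3) → no; 1× O (X1) → no; 12× c (aromatic, X3) → no.
No environment satisfies the query, so 0 matching atoms.

0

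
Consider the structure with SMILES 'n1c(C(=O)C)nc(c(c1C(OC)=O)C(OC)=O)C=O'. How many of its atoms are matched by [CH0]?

3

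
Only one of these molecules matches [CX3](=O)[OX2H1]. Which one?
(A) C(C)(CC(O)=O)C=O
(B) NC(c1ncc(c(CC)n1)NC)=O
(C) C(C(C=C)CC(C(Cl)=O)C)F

A

[CX3](=O)[OX2H1] describes an sp2 carbon double-bonded to O and single-bonded to an -OH oxygen (a carboxylic acid).
(A) contains a carboxylic acid group (-C(=O)OH), which satisfies every atom and bond constraint.
(B) has a primary amide (-C(=O)NH2) but the carbonyl is bonded to N, not to an -OH oxygen.
(C) has an acyl chloride (-C(=O)Cl) but the carbonyl is bonded to Cl, not to an -OH oxygen.
So the answer is (A).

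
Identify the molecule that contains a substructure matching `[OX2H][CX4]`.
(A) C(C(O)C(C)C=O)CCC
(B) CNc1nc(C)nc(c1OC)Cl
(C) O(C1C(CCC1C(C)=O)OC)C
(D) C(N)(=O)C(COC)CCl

A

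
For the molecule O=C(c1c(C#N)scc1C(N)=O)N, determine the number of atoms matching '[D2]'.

3

The query [D2] means: atom with exactly two heavy-atom neighbours.
Check the 13 heavy atoms by environment: 1× s (aromatic, D2) → match; 3× c (aromatic, D3) → no; 1× c (aromatic, D2) → match; 2× C (D3) → no; 2× O (D1) → no; 3× N (D1) → no; 1× C (D2) → match.
Summing the matching environments: 1 + 1 + 1 = 3 matching atoms.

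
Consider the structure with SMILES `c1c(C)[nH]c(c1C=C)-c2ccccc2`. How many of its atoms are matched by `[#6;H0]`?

The query [#6;H0] means: any carbon with no attached hydrogen.
Check the 14 heavy atoms by environment: 1× n (aromatic, H1) → no; 4× c (aromatic, H0) → match; 6× c (aromatic, H1) → no; 1× C (H1) → no; 1× C (H2) → no; 1× C (H3) → no.
That gives 4 matching atoms.

4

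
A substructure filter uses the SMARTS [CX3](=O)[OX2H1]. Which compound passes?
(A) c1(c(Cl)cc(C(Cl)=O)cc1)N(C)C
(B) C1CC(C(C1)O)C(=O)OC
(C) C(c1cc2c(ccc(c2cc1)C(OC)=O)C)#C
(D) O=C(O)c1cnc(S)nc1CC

[CX3](=O)[OX2H1] describes an sp2 carbon double-bonded to O and single-bonded to an -OH oxygen (a carboxylic acid).
(A) has an acyl chloride (-C(=O)Cl) but the carbonyl is bonded to Cl, not to an -OH oxygen.
(B) has a methyl-ester group (-C(=O)OCH3) but the singly-bonded O has no H (OX2H0, not OX2H1).
(C) has a methyl-ester group (-C(=O)OCH3) but the singly-bonded O has no H (OX2H0, not OX2H1).
(D) contains a carboxylic acid group (-C(=O)OH), which satisfies every atom and bond constraint.
So the answer is (D).

D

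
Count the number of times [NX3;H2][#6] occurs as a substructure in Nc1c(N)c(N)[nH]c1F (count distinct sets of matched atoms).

3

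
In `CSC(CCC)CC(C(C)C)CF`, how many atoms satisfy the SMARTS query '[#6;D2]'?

The query [#6;D2] means: any carbon bonded to exactly two heavy atoms.
Check the 13 heavy atoms by environment: 4× C (D2) → match; 3× C (D3) → no; 4× C (D1) → no; 1× S (D2) → no; 1× F (D1) → no.
That gives 4 matching atoms.

4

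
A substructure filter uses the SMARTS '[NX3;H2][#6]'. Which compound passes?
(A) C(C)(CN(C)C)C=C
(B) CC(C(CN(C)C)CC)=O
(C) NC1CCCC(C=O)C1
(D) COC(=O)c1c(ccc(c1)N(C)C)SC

C

[NX3;H2][#6] describes a trivalent nitrogen with two H attached to carbon (a primary amine).
(A) has a dimethylamino group (-N(CH3)2) but the nitrogen has H0, not H2.
(B) has a dimethylamino group (-N(CH3)2) but the nitrogen has H0, not H2.
(C) contains a primary amino group (-NH2), which satisfies every atom and bond constraint.
(D) has a dimethylamino group (-N(CH3)2) but the nitrogen has H0, not H2.
So the answer is (C).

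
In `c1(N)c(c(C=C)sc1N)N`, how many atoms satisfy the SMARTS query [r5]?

5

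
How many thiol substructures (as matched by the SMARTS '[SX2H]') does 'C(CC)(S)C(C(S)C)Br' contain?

2

[SX2H] is the SMARTS for a thiol: an aliphatic sulfur with two connections, one being H.
The molecule carries 2 separate instances of a thiol (-SH) meeting every constraint; each maps to a distinct set of atoms, giving 2 matches.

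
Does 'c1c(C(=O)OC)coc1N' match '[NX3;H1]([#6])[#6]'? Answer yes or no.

The pattern [NX3;H1]([#6])[#6] describes a trivalent nitrogen with one H, bonded to two carbons — a secondary amine.
The closest candidate here is a primary amino group (-NH2), but the nitrogen has H2 and only one carbon neighbour. No other fragment satisfies the full query, so there is no match.

No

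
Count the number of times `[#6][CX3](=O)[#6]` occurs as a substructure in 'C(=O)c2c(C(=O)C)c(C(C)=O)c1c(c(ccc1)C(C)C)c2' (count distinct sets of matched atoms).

[#6][CX3](=O)[#6] is the SMARTS for a ketone: a carbonyl carbon (no H) flanked by two carbons.
The molecule carries 2 separate instances of an acetyl/ketone group (-C(=O)CH3) meeting every constraint; each maps to a distinct set of atoms, giving 2 matches.

2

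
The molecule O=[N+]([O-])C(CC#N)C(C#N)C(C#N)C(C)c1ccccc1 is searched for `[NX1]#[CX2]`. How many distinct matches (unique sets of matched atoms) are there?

[NX1]#[CX2] is the SMARTS for a nitrile: a nitrogen triple-bonded to a two-connected carbon.
The molecule carries 3 separate instances of a nitrile (-C#N) meeting every constraint; each maps to a distinct set of atoms, giving 3 matches.

3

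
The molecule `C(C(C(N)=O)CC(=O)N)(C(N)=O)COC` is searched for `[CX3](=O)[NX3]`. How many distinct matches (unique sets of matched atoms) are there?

3

[CX3](=O)[NX3] is the SMARTS for an amide: a carbonyl carbon bonded to a trivalent nitrogen.
The molecule carries 3 separate instances of a primary amide (-C(=O)NH2) meeting every constraint; each maps to a distinct set of atoms, giving 3 matches.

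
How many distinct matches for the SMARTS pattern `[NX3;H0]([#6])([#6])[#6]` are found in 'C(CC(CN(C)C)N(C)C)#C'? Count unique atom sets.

[NX3;H0]([#6])([#6])[#6] is the SMARTS for a tertiary amine: a trivalent nitrogen with no H, bonded to three carbons.
The molecule carries 2 separate instances of a dimethylamino group (-N(CH3)2) meeting every constraint; each maps to a distinct set of atoms, giving 2 matches.

2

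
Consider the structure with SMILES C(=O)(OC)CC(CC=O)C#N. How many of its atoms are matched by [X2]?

The query [X2] means: any atom with exactly two total connections (bonds + H).
Check the 11 heavy atoms by environment: 4× C (X4) → no; 1× C (X2) → match; 1× N (X1) → no; 2× C (X3) → no; 2× O (X1) → no; 1× O (X2) → match.
Summing the matching environments: 1 + 1 = 2 matching atoms.

2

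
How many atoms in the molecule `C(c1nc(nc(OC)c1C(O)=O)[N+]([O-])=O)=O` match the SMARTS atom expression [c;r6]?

4

The query [c;r6] means: aromatic carbon that belongs to a six-membered ring.
Check the 16 heavy atoms by environment: 2× n (aromatic, in 6-ring) → no; 4× c (aromatic, in 6-ring) → match; 3× C (acyclic) → no; 5× O (acyclic) → no; 1× N (charge +1, acyclic) → no; 1× O (charge -1, acyclic) → no.
That gives 4 matching atoms.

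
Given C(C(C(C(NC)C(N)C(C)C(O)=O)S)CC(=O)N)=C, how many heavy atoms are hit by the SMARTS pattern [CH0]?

2

The query [CH0] means: aliphatic carbon with no attached hydrogen.
Check the 19 heavy atoms by environment: 2× C (H2) → no; 6× C (H1) → no; 2× C (H3) → no; 2× C (H0) → match; 2× O (H0) → no; 2× N (H2) → no; 1× S (H1) → no; 1× N (H1) → no; 1× O (H1) → no.
That gives 2 matching atoms.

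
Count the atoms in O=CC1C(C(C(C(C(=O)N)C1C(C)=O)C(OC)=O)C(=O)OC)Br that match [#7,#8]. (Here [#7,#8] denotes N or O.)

8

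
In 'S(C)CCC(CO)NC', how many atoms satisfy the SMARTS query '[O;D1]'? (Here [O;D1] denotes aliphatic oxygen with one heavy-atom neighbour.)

The query [O;D1] means: aliphatic oxygen bonded to exactly one heavy atom.
Check the 9 heavy atoms by environment: 3× C (D2) → no; 1× C (D3) → no; 1× S (D2) → no; 2× C (D1) → no; 1× O (D1) → match; 1× N (D2) → no.
That gives 1 matching atom.

1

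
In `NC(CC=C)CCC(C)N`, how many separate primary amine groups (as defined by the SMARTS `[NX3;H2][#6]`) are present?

2

[NX3;H2][#6] is the SMARTS for a primary amine: a trivalent nitrogen with two H attached to carbon.
The molecule carries 2 separate instances of a primary amino group (-NH2) meeting every constraint; each maps to a distinct set of atoms, giving 2 matches.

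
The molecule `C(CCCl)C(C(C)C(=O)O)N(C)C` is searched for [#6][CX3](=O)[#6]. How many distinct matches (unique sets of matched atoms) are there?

0

[#6][CX3](=O)[#6] is the SMARTS for a ketone: a carbonyl carbon (no H) flanked by two carbons.
The molecule has a carboxylic acid group (-C(=O)OH), but one neighbour of the carbonyl carbon is O, not C; nothing else fits, so there are 0 matches.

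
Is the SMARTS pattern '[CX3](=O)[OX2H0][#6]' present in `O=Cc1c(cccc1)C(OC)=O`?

The pattern [CX3](=O)[OX2H0][#6] describes a carbonyl carbon bonded to an oxygen that is itself bonded to carbon (no H on that O) — an ester.
The molecule carries a methyl-ester group (-C(=O)OCH3), whose atoms satisfy every constraint of the query, so the pattern matches.

Yes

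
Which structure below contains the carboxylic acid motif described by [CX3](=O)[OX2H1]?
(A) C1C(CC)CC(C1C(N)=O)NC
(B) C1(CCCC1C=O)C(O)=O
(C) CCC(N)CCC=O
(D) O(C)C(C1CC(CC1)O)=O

[CX3](=O)[OX2H1] describes an sp2 carbon double-bonded to O and single-bonded to an -OH oxygen (a carboxylic acid).
(A) has a primary amide (-C(=O)NH2) but the carbonyl is bonded to N, not to an -OH oxygen.
(B) contains a carboxylic acid group (-C(=O)OH), which satisfies every atom and bond constraint.
(C) has an aldehyde (-CHO) but there is no singly-bonded oxygen on the carbonyl carbon.
(D) has a methyl-ester group (-C(=O)OCH3) but the singly-bonded O has no H (OX2H0, not OX2H1).
So the answer is (B).

B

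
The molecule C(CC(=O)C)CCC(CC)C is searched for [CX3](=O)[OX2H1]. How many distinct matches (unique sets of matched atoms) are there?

[CX3](=O)[OX2H1] is the SMARTS for a carboxylic acid: an sp2 carbon double-bonded to O and single-bonded to an -OH oxygen.
No fragment in the molecule satisfies every constraint, giving 0 matches.

0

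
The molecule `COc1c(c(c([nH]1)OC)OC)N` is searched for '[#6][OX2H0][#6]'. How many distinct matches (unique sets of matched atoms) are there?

[#6][OX2H0][#6] is the SMARTS for an ether: an aliphatic oxygen bridging two carbons with no H on the oxygen.
The molecule carries 3 separate instances of a methoxy ether (-OCH3) meeting every constraint; each maps to a distinct set of atoms, giving 3 matches.

3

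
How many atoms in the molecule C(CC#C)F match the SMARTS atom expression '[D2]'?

3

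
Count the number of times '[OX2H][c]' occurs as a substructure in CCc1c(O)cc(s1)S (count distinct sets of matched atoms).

[OX2H][c] is the SMARTS for a phenol: a hydroxyl oxygen attached to an aromatic carbon.
Exactly one fragment in the molecule meets all constraints, giving 1 match.

1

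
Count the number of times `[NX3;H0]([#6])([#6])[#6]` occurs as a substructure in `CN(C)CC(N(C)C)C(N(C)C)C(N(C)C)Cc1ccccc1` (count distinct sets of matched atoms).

4

[NX3;H0]([#6])([#6])[#6] is the SMARTS for a tertiary amine: a trivalent nitrogen with no H, bonded to three carbons.
The molecule carries 4 separate instances of a dimethylamino group (-N(CH3)2) meeting every constraint; each maps to a distinct set of atoms, giving 4 matches.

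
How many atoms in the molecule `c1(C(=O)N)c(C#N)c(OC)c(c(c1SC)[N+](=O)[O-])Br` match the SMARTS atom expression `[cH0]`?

Check the 19 heavy atoms by environment: 6× c (aromatic, H0) → match; 1× Br (H0) → no; 1× N (charge +1, H0) → no; 1× O (charge -1, H0) → no; 3× O (H0) → no; 2× C (H3) → no; 1× S (H0) → no; 2× C (H0) → no; 1× N (H0) → no; 1× N (H2) → no.
That gives 6 matching atoms.

6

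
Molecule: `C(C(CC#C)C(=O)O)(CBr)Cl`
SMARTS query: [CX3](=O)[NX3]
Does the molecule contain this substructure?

The pattern [CX3](=O)[NX3] describes a carbonyl carbon bonded to a trivalent nitrogen — an amide.
The closest candidate here is a carboxylic acid group (-C(=O)OH), but the carbonyl is bonded to O, not to an NX3 nitrogen. No other fragment satisfies the full query, so there is no match.

No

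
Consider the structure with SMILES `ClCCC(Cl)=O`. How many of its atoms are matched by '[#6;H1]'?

The query [#6;H1] means: any carbon bearing exactly one hydrogen.
Check the 6 heavy atoms by environment: 2× C (H2) → no; 2× Cl (H0) → no; 1× C (H0) → no; 1× O (H0) → no.
No environment satisfies the query, so 0 matching atoms.

0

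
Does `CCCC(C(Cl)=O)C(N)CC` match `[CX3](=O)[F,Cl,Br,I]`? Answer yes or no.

The pattern [CX3](=O)[F,Cl,Br,I] describes a carbonyl carbon bonded to a halogen — an acyl halide.
The molecule carries an acyl chloride (-C(=O)Cl), whose atoms satisfy every constraint of the query, so the pattern matches.

Yes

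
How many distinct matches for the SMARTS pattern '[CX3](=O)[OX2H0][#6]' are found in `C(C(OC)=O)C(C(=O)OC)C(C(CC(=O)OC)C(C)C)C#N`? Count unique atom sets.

3

[CX3](=O)[OX2H0][#6] is the SMARTS for an ester: a carbonyl carbon bonded to an oxygen that is itself bonded to carbon (no H on that O).
The molecule carries 3 separate instances of a methyl-ester group (-C(=O)OCH3) meeting every constraint; each maps to a distinct set of atoms, giving 3 matches.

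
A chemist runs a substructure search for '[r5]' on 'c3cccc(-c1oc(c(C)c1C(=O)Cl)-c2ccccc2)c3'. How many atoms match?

The query [r5] means: r5 matches atoms in a five-membered ring.
Check the 21 heavy atoms by environment: 1× o (aromatic, in 5-ring) → match; 4× c (aromatic, in 5-ring) → match; 12× c (aromatic, in 6-ring) → no; 2× C (acyclic) → no; 1× O (acyclic) → no; 1× Cl (acyclic) → no.
Summing the matching environments: 1 + 4 = 5 matching atoms.

5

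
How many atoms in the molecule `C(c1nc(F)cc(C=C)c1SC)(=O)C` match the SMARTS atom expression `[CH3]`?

Check the 14 heavy atoms by environment: 1× n (aromatic, H0) → no; 4× c (aromatic, H0) → no; 1× c (aromatic, H1) → no; 1× C (H0) → no; 1× O (H0) → no; 2× C (H3) → match; 1× S (H0) → no; 1× C (H1) → no; 1× C (H2) → no; 1× F (H0) → no.
That gives 2 matching atoms.

2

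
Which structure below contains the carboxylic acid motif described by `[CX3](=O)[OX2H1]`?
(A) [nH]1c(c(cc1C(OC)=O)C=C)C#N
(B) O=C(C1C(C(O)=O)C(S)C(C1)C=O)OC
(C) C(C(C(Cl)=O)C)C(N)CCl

[CX3](=O)[OX2H1] describes an sp2 carbon double-bonded to O and single-bonded to an -OH oxygen (a carboxylic acid).
(A) has a methyl-ester group (-C(=O)OCH3) but the singly-bonded O has no H (OX2H0, not OX2H1).
(B) contains a carboxylic acid group (-C(=O)OH), which satisfies every atom and bond constraint.
(C) has an acyl chloride (-C(=O)Cl) but the carbonyl is bonded to Cl, not to an -OH oxygen.
So the answer is (B).

B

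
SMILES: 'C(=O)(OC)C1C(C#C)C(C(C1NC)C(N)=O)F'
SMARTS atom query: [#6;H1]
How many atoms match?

6

Check the 17 heavy atoms by environment: 6× C (H1) → match; 3× C (H0) → no; 1× N (H1) → no; 2× C (H3) → no; 3× O (H0) → no; 1× N (H2) → no; 1× F (H0) → no.
That gives 6 matching atoms.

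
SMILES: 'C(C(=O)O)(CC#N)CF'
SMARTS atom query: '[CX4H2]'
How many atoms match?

2

The query [CX4H2] means: sp3 carbon (X4) with exactly two hydrogens.
Check the 9 heavy atoms by environment: 2× C (H2, X4) → match; 1× C (H1, X4) → no; 1× C (H0, X2) → no; 1× N (H0, X1) → no; 1× F (H0, X1) → no; 1× C (H0, X3) → no; 1× O (H0, X1) → no; 1× O (H1, X2) → no.
That gives 2 matching atoms.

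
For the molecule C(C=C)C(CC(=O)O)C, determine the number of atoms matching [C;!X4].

The query [C;!X4] means: aliphatic carbon that does not have four total connections.
Check the 9 heavy atoms by environment: 4× C (X4) → no; 3× C (X3) → match; 1× O (X1) → no; 1× O (X2) → no.
That gives 3 matching atoms.

3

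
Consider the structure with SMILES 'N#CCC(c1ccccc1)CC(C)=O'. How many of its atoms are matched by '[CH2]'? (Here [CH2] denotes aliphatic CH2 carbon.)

2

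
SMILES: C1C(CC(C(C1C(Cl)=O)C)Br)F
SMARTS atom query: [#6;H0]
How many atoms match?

1

The query [#6;H0] means: any carbon with no attached hydrogen.
Check the 12 heavy atoms by environment: 2× C (H2) → no; 4× C (H1) → no; 1× C (H3) → no; 1× Br (H0) → no; 1× C (H0) → match; 1× O (H0) → no; 1× Cl (H0) → no; 1× F (H0) → no.
That gives 1 matching atom.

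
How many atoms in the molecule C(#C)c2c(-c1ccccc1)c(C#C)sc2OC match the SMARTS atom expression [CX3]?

0

The query [CX3] means: C with X3: aliphatic carbon with exactly 3 total connections.
Check the 17 heavy atoms by environment: 1× s (aromatic, X2) → no; 10× c (aromatic, X3) → no; 4× C (X2) → no; 1× O (X2) → no; 1× C (X4) → no.
No environment satisfies the query, so 0 matching atoms.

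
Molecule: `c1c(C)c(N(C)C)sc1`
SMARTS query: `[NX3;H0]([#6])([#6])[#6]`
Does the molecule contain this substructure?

The pattern [NX3;H0]([#6])([#6])[#6] describes a trivalent nitrogen with no H, bonded to three carbons — a tertiary amine.
The molecule carries a dimethylamino group (-N(CH3)2), whose atoms satisfy every constraint of the query, so the pattern matches.

Yes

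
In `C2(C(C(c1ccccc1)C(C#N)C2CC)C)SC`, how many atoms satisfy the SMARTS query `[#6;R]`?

11

The query [#6;R] means: carbon that is part of a ring.
Check the 18 heavy atoms by environment: 5× C (in 5-ring) → match; 1× S (acyclic) → no; 5× C (acyclic) → no; 1× N (acyclic) → no; 6× c (aromatic, in 6-ring) → match.
Summing the matching environments: 5 + 6 = 11 matching atoms.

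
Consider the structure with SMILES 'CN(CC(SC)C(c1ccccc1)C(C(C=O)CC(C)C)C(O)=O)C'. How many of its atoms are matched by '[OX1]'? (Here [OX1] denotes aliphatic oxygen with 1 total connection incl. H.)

2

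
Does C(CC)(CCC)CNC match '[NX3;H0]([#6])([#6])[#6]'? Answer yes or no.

No

The pattern [NX3;H0]([#6])([#6])[#6] describes a trivalent nitrogen with no H, bonded to three carbons — a tertiary amine.
The closest candidate here is an N-methylamino group (-NHCH3), but the nitrogen still has one H (H1), not H0. No other fragment satisfies the full query, so there is no match.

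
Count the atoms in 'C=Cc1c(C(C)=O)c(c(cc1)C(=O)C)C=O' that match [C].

7

The query [C] means: uppercase C matches aliphatic (non-aromatic) carbon only.
Check the 16 heavy atoms by environment: 6× c (aromatic) → no; 7× C → match; 3× O → no.
That gives 7 matching atoms.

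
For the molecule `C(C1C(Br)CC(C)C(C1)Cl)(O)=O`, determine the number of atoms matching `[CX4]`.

The query [CX4] means: C with X4: aliphatic carbon with exactly 4 total connections (bonds + H).
Check the 12 heavy atoms by environment: 7× C (X4) → match; 1× Cl (X1) → no; 1× Br (X1) → no; 1× C (X3) → no; 1× O (X1) → no; 1× O (X2) → no.
That gives 7 matching atoms.

7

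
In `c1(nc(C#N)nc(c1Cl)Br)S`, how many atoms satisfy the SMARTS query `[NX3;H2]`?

0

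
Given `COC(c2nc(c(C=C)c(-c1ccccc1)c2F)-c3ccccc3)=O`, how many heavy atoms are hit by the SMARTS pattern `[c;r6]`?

17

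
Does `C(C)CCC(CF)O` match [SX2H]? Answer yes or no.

No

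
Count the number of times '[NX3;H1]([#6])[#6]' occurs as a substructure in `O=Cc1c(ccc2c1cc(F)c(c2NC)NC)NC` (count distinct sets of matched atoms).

[NX3;H1]([#6])[#6] is the SMARTS for a secondary amine: a trivalent nitrogen with one H, bonded to two carbons.
The molecule carries 3 separate instances of an N-methylamino group (-NHCH3) meeting every constraint; each maps to a distinct set of atoms, giving 3 matches.

3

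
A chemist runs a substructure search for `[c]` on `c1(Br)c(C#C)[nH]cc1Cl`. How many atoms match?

4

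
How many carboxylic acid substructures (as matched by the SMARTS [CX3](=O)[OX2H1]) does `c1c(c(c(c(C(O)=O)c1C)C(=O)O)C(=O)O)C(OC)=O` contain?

3

[CX3](=O)[OX2H1] is the SMARTS for a carboxylic acid: an sp2 carbon double-bonded to O and single-bonded to an -OH oxygen.
The molecule carries 3 separate instances of a carboxylic acid group (-C(=O)OH) meeting every constraint; each maps to a distinct set of atoms, giving 3 matches.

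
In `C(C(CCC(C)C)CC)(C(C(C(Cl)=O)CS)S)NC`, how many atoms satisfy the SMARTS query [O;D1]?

1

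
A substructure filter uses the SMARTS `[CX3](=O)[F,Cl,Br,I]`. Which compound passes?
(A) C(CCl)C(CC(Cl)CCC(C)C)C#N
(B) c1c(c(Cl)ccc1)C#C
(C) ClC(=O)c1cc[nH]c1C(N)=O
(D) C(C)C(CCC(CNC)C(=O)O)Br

[CX3](=O)[F,Cl,Br,I] describes a carbonyl carbon bonded to a halogen (an acyl halide).
(A) has a chloro substituent but the Cl is not on a carbonyl carbon.
(B) has a chloro substituent but the Cl is not on a carbonyl carbon.
(C) contains an acyl chloride (-C(=O)Cl), which satisfies every atom and bond constraint.
(D) has a carboxylic acid group (-C(=O)OH) but the carbonyl is bonded to -OH, not to a halogen.
So the answer is (C).

C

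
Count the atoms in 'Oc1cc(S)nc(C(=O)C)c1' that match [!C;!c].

The query [!C;!c] means: neither aliphatic nor aromatic carbon — same as [!#6].
Check the 11 heavy atoms by environment: 1× n (aromatic) → match; 5× c (aromatic) → no; 2× O → match; 1× S → match; 2× C → no.
Summing the matching environments: 1 + 2 + 1 = 4 matching atoms.

4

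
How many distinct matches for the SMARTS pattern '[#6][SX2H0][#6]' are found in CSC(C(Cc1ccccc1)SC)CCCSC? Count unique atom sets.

[#6][SX2H0][#6] is the SMARTS for a thioether: an aliphatic sulfur bridging two carbons with no H on the sulfur.
The molecule carries 3 separate instances of a methylthio ether (-SCH3) meeting every constraint; each maps to a distinct set of atoms, giving 3 matches.

3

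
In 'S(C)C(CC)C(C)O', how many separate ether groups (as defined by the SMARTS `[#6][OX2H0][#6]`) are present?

0

[#6][OX2H0][#6] is the SMARTS for an ether: an aliphatic oxygen bridging two carbons with no H on the oxygen.
The molecule has a hydroxyl group (-OH), but the oxygen has H1, not H0 bridging two carbons; nothing else fits, so there are 0 matches.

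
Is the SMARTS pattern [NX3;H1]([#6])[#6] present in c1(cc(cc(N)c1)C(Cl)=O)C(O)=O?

The pattern [NX3;H1]([#6])[#6] describes a trivalent nitrogen with one H, bonded to two carbons — a secondary amine.
The closest candidate here is a primary amino group (-NH2), but the nitrogen has H2 and only one carbon neighbour. No other fragment satisfies the full query, so there is no match.

No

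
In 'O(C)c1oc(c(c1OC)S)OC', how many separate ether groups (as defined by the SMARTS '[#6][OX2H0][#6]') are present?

[#6][OX2H0][#6] is the SMARTS for an ether: an aliphatic oxygen bridging two carbons with no H on the oxygen.
The molecule carries 3 separate instances of a methoxy ether (-OCH3) meeting every constraint; each maps to a distinct set of atoms, giving 3 matches.

3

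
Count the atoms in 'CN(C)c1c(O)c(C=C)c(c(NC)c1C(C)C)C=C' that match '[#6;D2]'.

2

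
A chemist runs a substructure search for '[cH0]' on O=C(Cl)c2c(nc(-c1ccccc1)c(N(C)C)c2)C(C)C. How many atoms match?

5

The query [cH0] means: aromatic carbon with no attached hydrogen (substituted or ring-fusion).
Check the 21 heavy atoms by environment: 1× n (aromatic, H0) → no; 5× c (aromatic, H0) → match; 6× c (aromatic, H1) → no; 1× C (H1) → no; 4× C (H3) → no; 1× N (H0) → no; 1× C (H0) → no; 1× O (H0) → no; 1× Cl (H0) → no.
That gives 5 matching atoms.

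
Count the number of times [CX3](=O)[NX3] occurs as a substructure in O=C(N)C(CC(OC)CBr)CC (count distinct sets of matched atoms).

1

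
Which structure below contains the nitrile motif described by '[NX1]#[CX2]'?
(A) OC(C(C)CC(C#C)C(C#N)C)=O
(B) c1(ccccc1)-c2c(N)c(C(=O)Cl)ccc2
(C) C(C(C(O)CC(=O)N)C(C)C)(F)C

A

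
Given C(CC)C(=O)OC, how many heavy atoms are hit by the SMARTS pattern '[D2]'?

3

The query [D2] means: atom with exactly two heavy-atom neighbours.
Check the 7 heavy atoms by environment: 2× C (D2) → match; 2× C (D1) → no; 1× C (D3) → no; 1× O (D1) → no; 1× O (D2) → match.
Summing the matching environments: 2 + 1 = 3 matching atoms.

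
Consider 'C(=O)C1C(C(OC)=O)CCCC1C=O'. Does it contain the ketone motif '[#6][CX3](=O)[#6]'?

No

The pattern [#6][CX3](=O)[#6] describes a carbonyl carbon (no H) flanked by two carbons — a ketone.
The closest candidate here is an aldehyde (-CHO), but the carbonyl carbon has H1, so it is not flanked by two carbons. No other fragment satisfies the full query, so there is no match.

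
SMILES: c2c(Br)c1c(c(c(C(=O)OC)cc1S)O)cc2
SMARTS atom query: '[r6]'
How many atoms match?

10

Check the 17 heavy atoms by environment: 10× c (aromatic, in 6-ring) → match; 2× C (acyclic) → no; 3× O (acyclic) → no; 1× S (acyclic) → no; 1× Br (acyclic) → no.
That gives 10 matching atoms.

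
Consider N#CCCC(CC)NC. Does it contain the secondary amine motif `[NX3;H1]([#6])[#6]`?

The pattern [NX3;H1]([#6])[#6] describes a trivalent nitrogen with one H, bonded to two carbons — a secondary amine.
The molecule carries an N-methylamino group (-NHCH3), whose atoms satisfy every constraint of the query, so the pattern matches.

Yes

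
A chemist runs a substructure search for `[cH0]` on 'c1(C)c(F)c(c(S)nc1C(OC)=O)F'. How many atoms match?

5

Check the 14 heavy atoms by environment: 1× n (aromatic, H0) → no; 5× c (aromatic, H0) → match; 1× S (H1) → no; 2× F (H0) → no; 2× C (H3) → no; 1× C (H0) → no; 2× O (H0) → no.
That gives 5 matching atoms.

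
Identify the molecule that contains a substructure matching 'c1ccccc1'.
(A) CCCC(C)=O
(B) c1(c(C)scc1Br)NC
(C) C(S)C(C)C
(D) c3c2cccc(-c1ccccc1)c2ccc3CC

c1ccccc1 describes six aromatic carbons in a ring (a benzene ring).
(A) has a methyl group (-CH3) but no six-membered all-carbon aromatic ring is present.
(B) has a methyl group (-CH3) but no six-membered all-carbon aromatic ring is present.
(C) has a methyl group (-CH3) but no six-membered all-carbon aromatic ring is present.
(D) contains a phenyl ring, which satisfies every atom and bond constraint.
So the answer is (D).

D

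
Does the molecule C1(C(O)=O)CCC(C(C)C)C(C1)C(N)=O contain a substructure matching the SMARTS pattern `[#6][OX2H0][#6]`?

The pattern [#6][OX2H0][#6] describes an aliphatic oxygen bridging two carbons with no H on the oxygen — an ether.
The closest candidate here is a carboxylic acid group (-C(=O)OH), but the -OH oxygen has H1; the =O is OX1, not OX2. No other fragment satisfies the full query, so there is no match.

No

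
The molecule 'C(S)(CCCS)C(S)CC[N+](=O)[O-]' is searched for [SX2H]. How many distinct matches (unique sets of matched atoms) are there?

3

[SX2H] is the SMARTS for a thiol: an aliphatic sulfur with two connections, one being H.
The molecule carries 3 separate instances of a thiol (-SH) meeting every constraint; each maps to a distinct set of atoms, giving 3 matches.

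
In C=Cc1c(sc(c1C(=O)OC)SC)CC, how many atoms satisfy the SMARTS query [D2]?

5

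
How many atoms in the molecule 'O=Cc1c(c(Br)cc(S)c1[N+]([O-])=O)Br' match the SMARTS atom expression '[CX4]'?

The query [CX4] means: C with X4: aliphatic carbon with exactly 4 total connections (bonds + H).
Check the 14 heavy atoms by environment: 6× c (aromatic, X3) → no; 2× Br (X1) → no; 1× C (X3) → no; 2× O (X1) → no; 1× S (X2) → no; 1× N (charge +1, X3) → no; 1× O (charge -1, X1) → no.
No environment satisfies the query, so 0 matching atoms.

0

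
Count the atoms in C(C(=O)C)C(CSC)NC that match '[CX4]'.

The query [CX4] means: C with X4: aliphatic carbon with exactly 4 total connections (bonds + H).
Check the 10 heavy atoms by environment: 6× C (X4) → match; 1× N (X3) → no; 1× S (X2) → no; 1× C (X3) → no; 1× O (X1) → no.
That gives 6 matching atoms.

6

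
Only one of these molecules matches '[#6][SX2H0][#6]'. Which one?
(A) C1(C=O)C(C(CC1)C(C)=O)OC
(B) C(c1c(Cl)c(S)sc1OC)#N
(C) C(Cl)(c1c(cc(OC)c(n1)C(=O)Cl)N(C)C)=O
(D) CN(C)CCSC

D

[#6][SX2H0][#6] describes an aliphatic sulfur bridging two carbons with no H on the sulfur (a thioether).
(A) has a methoxy ether (-OCH3) but the bridging atom is O, not S.
(B) has a methoxy ether (-OCH3) but the bridging atom is O, not S.
(C) has a methoxy ether (-OCH3) but the bridging atom is O, not S.
(D) contains a methylthio ether (-SCH3), which satisfies every atom and bond constraint.
So the answer is (D).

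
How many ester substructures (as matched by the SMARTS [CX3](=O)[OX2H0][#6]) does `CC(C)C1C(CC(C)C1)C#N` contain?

0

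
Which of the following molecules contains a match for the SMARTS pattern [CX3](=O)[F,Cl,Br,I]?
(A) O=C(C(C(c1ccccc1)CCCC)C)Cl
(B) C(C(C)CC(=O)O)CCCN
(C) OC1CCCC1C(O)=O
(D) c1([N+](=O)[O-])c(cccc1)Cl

A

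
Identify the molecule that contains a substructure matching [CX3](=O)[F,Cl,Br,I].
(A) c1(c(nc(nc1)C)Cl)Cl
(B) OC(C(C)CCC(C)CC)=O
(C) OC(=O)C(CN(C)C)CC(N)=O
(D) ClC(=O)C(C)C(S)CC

[CX3](=O)[F,Cl,Br,I] describes a carbonyl carbon bonded to a halogen (an acyl halide).
(A) has a chloro substituent but the Cl is not on a carbonyl carbon.
(B) has a carboxylic acid group (-C(=O)OH) but the carbonyl is bonded to -OH, not to a halogen.
(C) has a carboxylic acid group (-C(=O)OH) but the carbonyl is bonded to -OH, not to a halogen.
(D) contains an acyl chloride (-C(=O)Cl), which satisfies every atom and bond constraint.
So the answer is (D).

D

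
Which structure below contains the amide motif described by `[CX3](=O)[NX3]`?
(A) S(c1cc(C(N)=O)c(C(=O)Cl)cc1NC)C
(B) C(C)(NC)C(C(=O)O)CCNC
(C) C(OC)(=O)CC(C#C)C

A

[CX3](=O)[NX3] describes a carbonyl carbon bonded to a trivalent nitrogen (an amide).
(A) contains a primary amide (-C(=O)NH2), which satisfies every atom and bond constraint.
(B) has a carboxylic acid group (-C(=O)OH) but the carbonyl is bonded to O, not to an NX3 nitrogen.
(C) has a methyl-ester group (-C(=O)OCH3) but the carbonyl is bonded to O, not to an NX3 nitrogen.
So the answer is (A).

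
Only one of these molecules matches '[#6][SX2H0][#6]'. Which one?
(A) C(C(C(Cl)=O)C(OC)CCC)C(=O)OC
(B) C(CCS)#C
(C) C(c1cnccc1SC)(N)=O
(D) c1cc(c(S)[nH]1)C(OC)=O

C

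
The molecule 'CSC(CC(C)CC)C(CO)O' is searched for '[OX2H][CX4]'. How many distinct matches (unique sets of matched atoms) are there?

2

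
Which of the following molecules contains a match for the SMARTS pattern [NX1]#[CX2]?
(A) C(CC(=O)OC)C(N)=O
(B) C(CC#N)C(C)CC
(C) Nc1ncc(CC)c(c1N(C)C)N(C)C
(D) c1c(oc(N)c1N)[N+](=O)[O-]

[NX1]#[CX2] describes a nitrogen triple-bonded to a two-connected carbon (a nitrile).
(A) has a primary amide (-C(=O)NH2) but the nitrogen is NX3, not NX1.
(B) contains a nitrile (-C#N), which satisfies every atom and bond constraint.
(C) has a primary amino group (-NH2) but the nitrogen is NX3 (three connections), not NX1 triple-bonded.
(D) has a primary amino group (-NH2) but the nitrogen is NX3 (three connections), not NX1 triple-bonded.
So the answer is (B).

B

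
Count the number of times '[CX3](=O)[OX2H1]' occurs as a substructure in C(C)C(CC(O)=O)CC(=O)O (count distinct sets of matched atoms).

2

[CX3](=O)[OX2H1] is the SMARTS for a carboxylic acid: an sp2 carbon double-bonded to O and single-bonded to an -OH oxygen.
The molecule carries 2 separate instances of a carboxylic acid group (-C(=O)OH) meeting every constraint; each maps to a distinct set of atoms, giving 2 matches.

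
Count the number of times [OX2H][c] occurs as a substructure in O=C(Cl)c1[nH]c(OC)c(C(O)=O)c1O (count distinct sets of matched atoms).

1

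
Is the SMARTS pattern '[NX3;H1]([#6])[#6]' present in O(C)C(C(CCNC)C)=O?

The pattern [NX3;H1]([#6])[#6] describes a trivalent nitrogen with one H, bonded to two carbons — a secondary amine.
The molecule carries an N-methylamino group (-NHCH3), whose atoms satisfy every constraint of the query, so the pattern matches.

Yes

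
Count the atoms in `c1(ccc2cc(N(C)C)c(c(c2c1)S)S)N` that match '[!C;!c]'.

The query [!C;!c] means: neither aliphatic nor aromatic carbon — same as [!#6].
Check the 16 heavy atoms by environment: 10× c (aromatic) → no; 2× S → match; 2× N → match; 2× C → no.
Summing the matching environments: 2 + 2 = 4 matching atoms.

4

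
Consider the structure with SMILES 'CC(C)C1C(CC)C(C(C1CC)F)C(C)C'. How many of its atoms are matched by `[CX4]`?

15

Check the 16 heavy atoms by environment: 15× C (X4) → match; 1× F (X1) → no.
That gives 15 matching atoms.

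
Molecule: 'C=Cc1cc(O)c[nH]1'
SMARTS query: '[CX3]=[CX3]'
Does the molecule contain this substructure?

The pattern [CX3]=[CX3] describes a non-aromatic C=C double bond between two sp2 carbons — an alkene.
The molecule carries a vinyl group (-CH=CH2), whose atoms satisfy every constraint of the query, so the pattern matches.

Yes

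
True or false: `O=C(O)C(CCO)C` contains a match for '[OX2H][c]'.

The pattern [OX2H][c] describes a hydroxyl oxygen attached to an aromatic carbon — a phenol.
The closest candidate here is a hydroxyl group (-OH), but the -OH is on an aliphatic carbon, not an aromatic c. No other fragment satisfies the full query, so there is no match.

False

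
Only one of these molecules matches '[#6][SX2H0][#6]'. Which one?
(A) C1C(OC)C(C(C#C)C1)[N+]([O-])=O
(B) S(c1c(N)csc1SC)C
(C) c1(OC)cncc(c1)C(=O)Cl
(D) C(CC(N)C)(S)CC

B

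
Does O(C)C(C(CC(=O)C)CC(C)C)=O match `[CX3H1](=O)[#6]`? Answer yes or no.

The pattern [CX3H1](=O)[#6] describes an sp2 carbon with one H, double-bonded to O and single-bonded to carbon — an aldehyde.
The closest candidate here is an acetyl/ketone group (-C(=O)CH3), but the carbonyl carbon has H0 (two carbon neighbours), not H1. No other fragment satisfies the full query, so there is no match.

No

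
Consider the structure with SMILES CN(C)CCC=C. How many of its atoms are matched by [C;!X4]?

2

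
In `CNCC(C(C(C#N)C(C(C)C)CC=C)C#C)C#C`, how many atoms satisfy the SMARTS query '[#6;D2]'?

6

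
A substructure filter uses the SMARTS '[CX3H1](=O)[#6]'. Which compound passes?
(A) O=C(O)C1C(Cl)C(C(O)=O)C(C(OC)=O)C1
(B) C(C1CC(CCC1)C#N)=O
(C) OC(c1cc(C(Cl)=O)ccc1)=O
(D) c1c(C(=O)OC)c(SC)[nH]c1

B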